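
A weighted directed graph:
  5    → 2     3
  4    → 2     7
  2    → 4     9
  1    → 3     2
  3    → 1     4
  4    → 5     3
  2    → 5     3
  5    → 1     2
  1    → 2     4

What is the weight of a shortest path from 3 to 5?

Routes from 3 to 5:
3 - 1 - 2 - 4 - 5: 4 + 4 + 9 + 3 = 20
3 - 1 - 2 - 5: 4 + 4 + 3 = 11
The minimum is 11.

11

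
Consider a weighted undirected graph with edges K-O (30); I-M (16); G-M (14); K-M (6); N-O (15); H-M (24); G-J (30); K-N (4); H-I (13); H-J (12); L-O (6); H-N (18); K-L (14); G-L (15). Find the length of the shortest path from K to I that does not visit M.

Checking several routes:
K → L → O → N → H → I: 14 + 6 + 15 + 18 + 13 = 66
K → N → H → I: 4 + 18 + 13 = 35
K → O → N → H → I: 30 + 15 + 18 + 13 = 76
The minimum is 35.

35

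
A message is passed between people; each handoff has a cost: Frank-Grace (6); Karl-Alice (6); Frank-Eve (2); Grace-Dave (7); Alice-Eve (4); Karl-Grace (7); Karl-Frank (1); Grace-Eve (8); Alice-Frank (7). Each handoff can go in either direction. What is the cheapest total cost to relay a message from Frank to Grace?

Some routes from Frank to Grace:
Frank -> Grace: 6
Frank -> Karl -> Grace: 1 + 7 = 8
Frank -> Eve -> Grace: 2 + 8 = 10
Best route has total 6.

6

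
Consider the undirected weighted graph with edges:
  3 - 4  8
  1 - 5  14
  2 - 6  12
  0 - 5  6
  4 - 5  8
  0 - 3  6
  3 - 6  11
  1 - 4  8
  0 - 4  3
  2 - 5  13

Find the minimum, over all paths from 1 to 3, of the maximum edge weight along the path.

A few of the 1→3 routes:
1 → 4 → 0 → 3: max(8, 3, 6) = 8
1 → 4 → 5 → 0 → 3: max(8, 8, 6, 6) = 8
1 → 4 → 3: max(8, 8) = 8
The minimum achievable maximum is 8.

8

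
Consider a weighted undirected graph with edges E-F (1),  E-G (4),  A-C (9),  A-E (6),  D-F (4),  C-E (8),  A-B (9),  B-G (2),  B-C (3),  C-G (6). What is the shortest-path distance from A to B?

A few of the A→B routes:
A→E→G→B: 6 + 4 + 2 = 12
A→E→G→C→B: 6 + 4 + 6 + 3 = 19
A→C→G→B: 9 + 6 + 2 = 17
A→B: 9
A→E→C→B: 6 + 8 + 3 = 17
A→C→B: 9 + 3 = 12
Best route has total 9.

9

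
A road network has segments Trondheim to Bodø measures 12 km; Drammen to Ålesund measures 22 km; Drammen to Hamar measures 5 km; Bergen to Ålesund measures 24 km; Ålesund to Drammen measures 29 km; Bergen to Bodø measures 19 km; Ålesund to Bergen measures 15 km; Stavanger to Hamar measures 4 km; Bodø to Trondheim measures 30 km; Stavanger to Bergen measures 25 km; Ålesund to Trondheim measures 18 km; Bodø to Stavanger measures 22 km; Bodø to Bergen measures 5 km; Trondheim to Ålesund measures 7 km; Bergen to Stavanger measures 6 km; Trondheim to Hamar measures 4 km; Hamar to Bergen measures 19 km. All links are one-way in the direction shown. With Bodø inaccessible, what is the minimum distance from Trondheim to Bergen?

22

Paths from Trondheim to Bergen avoiding Bodø:
Trondheim - Ålesund - Drammen - Hamar - Bergen: 7 + 29 + 5 + 19 = 60
Trondheim - Hamar - Bergen: 4 + 19 = 23
Trondheim - Ålesund - Bergen: 7 + 15 = 22
The minimum is 22 km.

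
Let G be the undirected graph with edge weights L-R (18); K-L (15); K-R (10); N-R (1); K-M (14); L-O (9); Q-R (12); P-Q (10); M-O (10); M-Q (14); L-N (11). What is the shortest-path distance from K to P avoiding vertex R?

38

Candidate routes:
K - L - O - M - Q - P: 15 + 9 + 10 + 14 + 10 = 58
K - M - Q - P: 14 + 14 + 10 = 38
Shortest: 38.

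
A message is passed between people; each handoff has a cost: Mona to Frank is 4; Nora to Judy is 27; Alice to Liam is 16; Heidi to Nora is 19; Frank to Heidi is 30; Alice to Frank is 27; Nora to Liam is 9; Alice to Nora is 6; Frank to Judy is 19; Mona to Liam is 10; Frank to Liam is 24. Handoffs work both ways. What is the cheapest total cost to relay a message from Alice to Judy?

Some routes from Alice to Judy:
Alice-Nora-Liam-Mona-Frank-Judy: 6 + 9 + 10 + 4 + 19 = 48
Alice-Nora-Liam-Frank-Judy: 6 + 9 + 24 + 19 = 58
Alice-Nora-Judy: 6 + 27 = 33
Alice-Liam-Mona-Frank-Judy: 16 + 10 + 4 + 19 = 49
Alice-Liam-Nora-Judy: 16 + 9 + 27 = 52
Alice-Frank-Judy: 27 + 19 = 46
The minimum is 33.

33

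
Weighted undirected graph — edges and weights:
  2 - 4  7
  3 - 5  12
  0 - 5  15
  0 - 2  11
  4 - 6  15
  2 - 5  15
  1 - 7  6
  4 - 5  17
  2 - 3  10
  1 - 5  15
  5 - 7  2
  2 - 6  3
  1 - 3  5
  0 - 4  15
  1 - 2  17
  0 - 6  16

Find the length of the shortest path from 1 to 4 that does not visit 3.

Checking several routes:
1 → 5 → 4: 15 + 17 = 32
1 → 7 → 5 → 2 → 4: 6 + 2 + 15 + 7 = 30
1 → 2 → 4: 17 + 7 = 24
1 → 7 → 5 → 4: 6 + 2 + 17 = 25
Best route has total 24.

24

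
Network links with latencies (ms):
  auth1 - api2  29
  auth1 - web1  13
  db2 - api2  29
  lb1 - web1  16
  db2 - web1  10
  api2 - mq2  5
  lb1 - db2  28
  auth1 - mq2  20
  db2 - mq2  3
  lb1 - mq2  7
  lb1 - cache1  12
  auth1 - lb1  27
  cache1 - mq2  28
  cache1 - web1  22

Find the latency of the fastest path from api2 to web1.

18

Some routes from api2 to web1:
api2→mq2→db2→web1: 5 + 3 + 10 = 18
api2→mq2→lb1→web1: 5 + 7 + 16 = 28
api2→auth1→web1: 29 + 13 = 42
api2→mq2→auth1→web1: 5 + 20 + 13 = 38
api2→db2→web1: 29 + 10 = 39
Best route has total 18 ms.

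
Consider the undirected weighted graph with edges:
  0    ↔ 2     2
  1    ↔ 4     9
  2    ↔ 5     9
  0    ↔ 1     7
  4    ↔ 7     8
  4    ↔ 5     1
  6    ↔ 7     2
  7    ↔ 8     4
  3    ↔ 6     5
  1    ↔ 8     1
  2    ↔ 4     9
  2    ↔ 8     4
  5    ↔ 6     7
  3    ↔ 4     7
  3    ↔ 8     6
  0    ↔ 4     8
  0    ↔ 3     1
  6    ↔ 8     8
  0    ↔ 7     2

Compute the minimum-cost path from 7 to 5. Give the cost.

Checking several routes:
7 -> 0 -> 3 -> 4 -> 5: 2 + 1 + 7 + 1 = 11
7 -> 0 -> 4 -> 5: 2 + 8 + 1 = 11
7 -> 4 -> 5: 8 + 1 = 9
7 -> 6 -> 5: 2 + 7 = 9
7 -> 0 -> 2 -> 5: 2 + 2 + 9 = 13
The minimum is 9.

9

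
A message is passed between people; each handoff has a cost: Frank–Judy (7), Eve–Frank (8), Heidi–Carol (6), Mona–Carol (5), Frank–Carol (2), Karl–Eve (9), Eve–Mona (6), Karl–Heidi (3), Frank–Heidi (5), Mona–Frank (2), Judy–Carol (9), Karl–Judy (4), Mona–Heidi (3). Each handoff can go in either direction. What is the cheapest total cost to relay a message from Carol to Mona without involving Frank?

5

Candidate routes:
Carol -> Judy -> Karl -> Heidi -> Mona: 9 + 4 + 3 + 3 = 19
Carol -> Heidi -> Mona: 6 + 3 = 9
Carol -> Judy -> Karl -> Eve -> Mona: 9 + 4 + 9 + 6 = 28
Carol -> Mona: 5
Carol -> Heidi -> Karl -> Eve -> Mona: 6 + 3 + 9 + 6 = 24
Shortest: 5.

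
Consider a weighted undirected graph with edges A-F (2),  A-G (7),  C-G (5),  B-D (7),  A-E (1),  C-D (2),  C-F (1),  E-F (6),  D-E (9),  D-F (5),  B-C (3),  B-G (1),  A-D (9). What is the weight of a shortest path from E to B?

Checking several routes:
E - A - G - B: 1 + 7 + 1 = 9
E - F - C - B: 6 + 1 + 3 = 10
E - A - F - C - B: 1 + 2 + 1 + 3 = 7
E - A - F - C - G - B: 1 + 2 + 1 + 5 + 1 = 10
Shortest: 7.

7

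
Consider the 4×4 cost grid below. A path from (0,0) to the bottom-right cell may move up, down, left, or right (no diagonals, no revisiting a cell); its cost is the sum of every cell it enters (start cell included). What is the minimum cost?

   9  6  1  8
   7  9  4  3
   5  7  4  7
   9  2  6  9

39

Take r0c0 → r0c1 → r0c2 → r1c2 → r1c3 → r2c3 → r3c3 for a total of 9 + 6 + 1 + 4 + 3 + 7 + 9 = 39.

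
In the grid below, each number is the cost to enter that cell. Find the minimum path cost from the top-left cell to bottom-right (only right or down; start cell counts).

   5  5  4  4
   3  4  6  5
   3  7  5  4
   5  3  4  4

27

Cheapest: r0c0→r1c0→r2c0→r3c0→r3c1→r3c2→r3c3
  5 + 3 + 3 + 5 + 3 + 4 + 4 = 27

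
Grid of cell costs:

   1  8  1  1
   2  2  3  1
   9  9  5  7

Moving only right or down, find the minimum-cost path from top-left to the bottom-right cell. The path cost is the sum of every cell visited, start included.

Take (0,0) (1,0) (1,1) (1,2) (1,3) (2,3) for a total of 1 + 2 + 2 + 3 + 1 + 7 = 16.
For comparison, the top-then-right route costs 19.

16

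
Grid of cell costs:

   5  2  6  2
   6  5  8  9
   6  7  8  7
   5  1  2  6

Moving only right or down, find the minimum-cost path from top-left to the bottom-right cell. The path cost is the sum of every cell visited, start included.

28

Path [0,0] → [0,1] → [1,1] → [2,1] → [3,1] → [3,2] → [3,3]: 5 + 2 + 5 + 7 + 1 + 2 + 6 = 28.
For comparison, the top-then-right route costs 37.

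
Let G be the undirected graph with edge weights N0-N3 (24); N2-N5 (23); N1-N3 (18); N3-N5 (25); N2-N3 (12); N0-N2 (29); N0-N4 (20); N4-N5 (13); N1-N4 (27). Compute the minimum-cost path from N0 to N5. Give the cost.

33

Some routes from N0 to N5:
N0 -> N3 -> N1 -> N4 -> N5: 24 + 18 + 27 + 13 = 82
N0 -> N2 -> N3 -> N5: 29 + 12 + 25 = 66
N0 -> N3 -> N2 -> N5: 24 + 12 + 23 = 59
N0 -> N2 -> N5: 29 + 23 = 52
N0 -> N4 -> N5: 20 + 13 = 33
N0 -> N3 -> N5: 24 + 25 = 49
The minimum is 33.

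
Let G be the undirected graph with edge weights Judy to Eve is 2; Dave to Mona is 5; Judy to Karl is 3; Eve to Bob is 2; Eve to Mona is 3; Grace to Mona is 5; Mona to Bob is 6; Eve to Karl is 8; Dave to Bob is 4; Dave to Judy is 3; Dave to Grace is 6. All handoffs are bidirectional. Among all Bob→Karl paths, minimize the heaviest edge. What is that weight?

3

Comparing a few candidate routes:
Bob→Eve→Mona→Dave→Judy→Karl: max(2, 3, 5, 3, 3) = 5
Bob→Eve→Judy→Karl: max(2, 2, 3) = 3
Bob→Mona→Grace→Dave→Judy→Karl: max(6, 5, 6, 3, 3) = 6
Bob→Dave→Judy→Karl: max(4, 3, 3) = 4
Bob→Dave→Mona→Eve→Judy→Karl: max(4, 5, 3, 2, 3) = 5
Smallest bottleneck: 3.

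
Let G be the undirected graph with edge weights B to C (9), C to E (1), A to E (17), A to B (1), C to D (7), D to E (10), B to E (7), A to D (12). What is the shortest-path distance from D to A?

12

A few of the D→A routes:
D -> C -> B -> A: 7 + 9 + 1 = 17
D -> C -> E -> B -> A: 7 + 1 + 7 + 1 = 16
D -> A: 12
The minimum is 12.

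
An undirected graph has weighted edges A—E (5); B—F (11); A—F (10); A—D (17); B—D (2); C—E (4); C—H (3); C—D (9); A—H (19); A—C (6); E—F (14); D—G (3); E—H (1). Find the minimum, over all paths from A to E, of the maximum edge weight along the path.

5

Checking several routes:
A→C→E: max(6, 4) = 6
A→C→H→E: max(6, 3, 1) = 6
A→E: max(5) = 5
The minimum achievable maximum is 5.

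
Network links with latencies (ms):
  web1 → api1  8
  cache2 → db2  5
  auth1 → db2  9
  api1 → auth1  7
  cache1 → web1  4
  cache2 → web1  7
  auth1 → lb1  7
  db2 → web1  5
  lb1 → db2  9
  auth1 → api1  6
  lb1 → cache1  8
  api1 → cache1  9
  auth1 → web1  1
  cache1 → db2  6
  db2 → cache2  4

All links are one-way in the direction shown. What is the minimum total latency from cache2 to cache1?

Routes from cache2 to cache1:
cache2-web1-api1-cache1: 7 + 8 + 9 = 24
cache2-db2-web1-api1-auth1-lb1-cache1: 5 + 5 + 8 + 7 + 7 + 8 = 40
cache2-db2-web1-api1-cache1: 5 + 5 + 8 + 9 = 27
cache2-web1-api1-auth1-lb1-cache1: 7 + 8 + 7 + 7 + 8 = 37
Best route has total 24 ms.

24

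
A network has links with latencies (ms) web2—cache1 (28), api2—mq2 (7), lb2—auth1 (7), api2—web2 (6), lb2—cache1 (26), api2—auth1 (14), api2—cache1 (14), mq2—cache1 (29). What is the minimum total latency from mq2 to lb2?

Routes from mq2 to lb2:
mq2→cache1→web2→api2→auth1→lb2: 29 + 28 + 6 + 14 + 7 = 84
mq2→cache1→lb2: 29 + 26 = 55
mq2→api2→auth1→lb2: 7 + 14 + 7 = 28
mq2→api2→cache1→lb2: 7 + 14 + 26 = 47
mq2→api2→web2→cache1→lb2: 7 + 6 + 28 + 26 = 67
mq2→cache1→api2→auth1→lb2: 29 + 14 + 14 + 7 = 64
Best route has total 28 ms.

28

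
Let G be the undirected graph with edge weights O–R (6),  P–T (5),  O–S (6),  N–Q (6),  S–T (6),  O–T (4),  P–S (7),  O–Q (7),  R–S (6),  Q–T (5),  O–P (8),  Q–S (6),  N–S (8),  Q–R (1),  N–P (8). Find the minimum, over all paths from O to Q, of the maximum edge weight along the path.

Some routes from O to Q:
O -> R -> Q: max(6, 1) = 6
O -> R -> S -> T -> Q: max(6, 6, 6, 5) = 6
O -> T -> Q: max(4, 5) = 5
O -> R -> S -> Q: max(6, 6, 6) = 6
The minimum achievable maximum is 5.

5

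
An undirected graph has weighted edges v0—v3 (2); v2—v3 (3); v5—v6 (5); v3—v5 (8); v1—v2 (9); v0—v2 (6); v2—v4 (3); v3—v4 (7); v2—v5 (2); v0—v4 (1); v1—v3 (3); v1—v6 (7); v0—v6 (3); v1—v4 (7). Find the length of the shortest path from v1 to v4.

Checking several routes:
v1→v6→v0→v4: 7 + 3 + 1 = 11
v1→v3→v4: 3 + 7 = 10
v1→v4: 7
v1→v2→v4: 9 + 3 = 12
v1→v3→v2→v4: 3 + 3 + 3 = 9
v1→v3→v0→v4: 3 + 2 + 1 = 6
The minimum is 6.

6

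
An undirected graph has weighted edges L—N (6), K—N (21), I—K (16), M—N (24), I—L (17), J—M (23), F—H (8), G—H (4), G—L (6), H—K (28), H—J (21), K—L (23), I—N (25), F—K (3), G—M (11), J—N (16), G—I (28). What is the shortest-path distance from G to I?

Some routes from G to I:
G-I: 28
G-L-I: 6 + 17 = 23
G-L-N-I: 6 + 6 + 25 = 37
G-H-F-K-I: 4 + 8 + 3 + 16 = 31
Best route has total 23.

23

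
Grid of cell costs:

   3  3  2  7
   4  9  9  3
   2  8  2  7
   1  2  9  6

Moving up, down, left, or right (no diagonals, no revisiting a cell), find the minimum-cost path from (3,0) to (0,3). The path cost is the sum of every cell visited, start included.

22

Take r3c0 r2c0 r1c0 r0c0 r0c1 r0c2 r0c3 for a total of 1 + 2 + 4 + 3 + 3 + 2 + 7 = 22.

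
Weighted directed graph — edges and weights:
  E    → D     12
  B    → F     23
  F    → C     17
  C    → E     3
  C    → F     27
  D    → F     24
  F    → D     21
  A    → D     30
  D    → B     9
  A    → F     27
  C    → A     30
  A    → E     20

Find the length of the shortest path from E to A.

Paths from E to A:
E -> D -> F -> C -> A: 12 + 24 + 17 + 30 = 83
E -> D -> B -> F -> C -> A: 12 + 9 + 23 + 17 + 30 = 91
The minimum is 83.

83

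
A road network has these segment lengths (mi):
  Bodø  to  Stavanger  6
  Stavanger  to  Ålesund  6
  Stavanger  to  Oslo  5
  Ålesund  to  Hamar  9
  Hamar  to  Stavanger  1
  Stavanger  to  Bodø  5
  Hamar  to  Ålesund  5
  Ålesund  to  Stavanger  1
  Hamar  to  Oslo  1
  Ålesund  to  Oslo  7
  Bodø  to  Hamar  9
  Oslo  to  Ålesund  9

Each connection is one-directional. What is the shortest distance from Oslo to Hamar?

18

Paths from Oslo to Hamar:
Oslo - Ålesund - Hamar: 9 + 9 = 18
Oslo - Ålesund - Stavanger - Bodø - Hamar: 9 + 1 + 5 + 9 = 24
Best route has total 18 mi.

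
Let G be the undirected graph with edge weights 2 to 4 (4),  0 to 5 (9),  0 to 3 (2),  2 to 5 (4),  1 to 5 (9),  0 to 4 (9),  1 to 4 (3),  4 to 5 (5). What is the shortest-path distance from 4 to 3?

Paths from 4 to 3:
4→5→0→3: 5 + 9 + 2 = 16
4→1→5→0→3: 3 + 9 + 9 + 2 = 23
4→2→5→0→3: 4 + 4 + 9 + 2 = 19
4→0→3: 9 + 2 = 11
Best route has total 11.

11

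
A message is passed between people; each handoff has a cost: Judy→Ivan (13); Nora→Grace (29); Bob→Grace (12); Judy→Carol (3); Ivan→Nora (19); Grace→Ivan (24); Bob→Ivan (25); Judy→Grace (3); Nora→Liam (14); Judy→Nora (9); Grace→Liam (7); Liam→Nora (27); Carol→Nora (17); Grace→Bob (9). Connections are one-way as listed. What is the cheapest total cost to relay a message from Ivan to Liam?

Paths from Ivan to Liam:
Ivan - Nora - Liam: 19 + 14 = 33
Ivan - Nora - Grace - Liam: 19 + 29 + 7 = 55
The minimum is 33.

33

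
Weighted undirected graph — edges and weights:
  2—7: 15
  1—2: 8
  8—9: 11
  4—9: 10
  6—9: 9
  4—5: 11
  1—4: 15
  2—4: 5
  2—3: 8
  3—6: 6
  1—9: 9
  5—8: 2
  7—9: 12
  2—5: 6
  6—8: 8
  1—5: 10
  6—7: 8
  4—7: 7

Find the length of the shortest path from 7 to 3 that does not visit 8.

14

A few of the 7→3 routes:
7 - 4 - 9 - 6 - 3: 7 + 10 + 9 + 6 = 32
7 - 2 - 3: 15 + 8 = 23
7 - 6 - 3: 8 + 6 = 14
7 - 9 - 6 - 3: 12 + 9 + 6 = 27
7 - 4 - 2 - 3: 7 + 5 + 8 = 20
Best route has total 14.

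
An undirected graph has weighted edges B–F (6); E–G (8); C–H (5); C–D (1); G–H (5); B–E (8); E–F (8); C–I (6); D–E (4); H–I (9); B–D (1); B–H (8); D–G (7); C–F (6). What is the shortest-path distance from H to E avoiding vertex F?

10

Checking several routes:
H → G → E: 5 + 8 = 13
H → B → D → E: 8 + 1 + 4 = 13
H → C → D → E: 5 + 1 + 4 = 10
The minimum is 10.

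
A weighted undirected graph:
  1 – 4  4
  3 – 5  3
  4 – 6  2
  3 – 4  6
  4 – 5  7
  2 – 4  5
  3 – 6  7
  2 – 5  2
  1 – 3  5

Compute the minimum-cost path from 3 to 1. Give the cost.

Routes from 3 to 1:
3 → 6 → 4 → 1: 7 + 2 + 4 = 13
3 → 4 → 1: 6 + 4 = 10
3 → 5 → 4 → 1: 3 + 7 + 4 = 14
3 → 1: 5
3 → 5 → 2 → 4 → 1: 3 + 2 + 5 + 4 = 14
Shortest: 5.

5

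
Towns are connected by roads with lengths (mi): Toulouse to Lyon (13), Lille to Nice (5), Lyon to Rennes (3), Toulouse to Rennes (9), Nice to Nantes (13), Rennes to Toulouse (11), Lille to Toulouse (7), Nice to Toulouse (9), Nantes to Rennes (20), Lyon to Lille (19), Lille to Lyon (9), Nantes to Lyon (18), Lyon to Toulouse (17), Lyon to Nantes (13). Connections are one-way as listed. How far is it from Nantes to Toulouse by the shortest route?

31

Paths from Nantes to Toulouse:
Nantes -> Rennes -> Toulouse: 20 + 11 = 31
Nantes -> Lyon -> Lille -> Toulouse: 18 + 19 + 7 = 44
Nantes -> Lyon -> Rennes -> Toulouse: 18 + 3 + 11 = 32
Nantes -> Lyon -> Lille -> Nice -> Toulouse: 18 + 19 + 5 + 9 = 51
Nantes -> Lyon -> Toulouse: 18 + 17 = 35
The minimum is 31 mi.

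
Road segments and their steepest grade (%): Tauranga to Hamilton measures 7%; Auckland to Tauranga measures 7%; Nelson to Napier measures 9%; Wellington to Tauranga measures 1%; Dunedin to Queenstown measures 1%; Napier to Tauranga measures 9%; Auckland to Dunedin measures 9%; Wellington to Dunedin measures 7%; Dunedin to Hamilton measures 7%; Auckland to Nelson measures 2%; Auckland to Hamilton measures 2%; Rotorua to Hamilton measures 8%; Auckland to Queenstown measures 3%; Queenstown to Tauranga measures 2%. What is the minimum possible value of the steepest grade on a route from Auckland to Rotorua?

A few of the Auckland→Rotorua routes:
Auckland-Queenstown-Dunedin-Wellington-Tauranga-Hamilton-Rotorua: max(3, 1, 7, 1, 7, 8) = 8
Auckland-Queenstown-Dunedin-Hamilton-Rotorua: max(3, 1, 7, 8) = 8
Auckland-Queenstown-Tauranga-Wellington-Dunedin-Hamilton-Rotorua: max(3, 2, 1, 7, 7, 8) = 8
Best route has worst link 8%.

8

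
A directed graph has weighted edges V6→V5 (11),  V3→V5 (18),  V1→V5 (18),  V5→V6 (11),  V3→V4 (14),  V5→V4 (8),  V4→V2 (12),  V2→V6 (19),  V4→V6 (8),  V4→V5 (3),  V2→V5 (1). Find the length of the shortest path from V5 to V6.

11

Paths from V5 to V6:
V5 → V4 → V2 → V6: 8 + 12 + 19 = 39
V5 → V6: 11
V5 → V4 → V6: 8 + 8 = 16
Best route has total 11.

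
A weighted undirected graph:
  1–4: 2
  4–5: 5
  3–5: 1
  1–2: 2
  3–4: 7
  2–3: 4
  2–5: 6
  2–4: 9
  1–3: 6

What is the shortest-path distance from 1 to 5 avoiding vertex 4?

Routes from 1 to 5 avoiding 4:
1 - 3 - 5: 6 + 1 = 7
1 - 3 - 2 - 5: 6 + 4 + 6 = 16
1 - 2 - 3 - 5: 2 + 4 + 1 = 7
1 - 2 - 5: 2 + 6 = 8
The minimum is 7.

7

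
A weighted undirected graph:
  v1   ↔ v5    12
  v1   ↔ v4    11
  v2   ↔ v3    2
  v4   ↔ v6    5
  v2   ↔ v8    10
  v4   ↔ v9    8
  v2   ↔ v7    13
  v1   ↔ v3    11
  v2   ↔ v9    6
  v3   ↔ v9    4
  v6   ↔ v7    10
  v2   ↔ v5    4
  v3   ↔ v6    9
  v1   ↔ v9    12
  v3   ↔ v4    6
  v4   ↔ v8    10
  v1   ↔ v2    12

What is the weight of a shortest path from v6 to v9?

13

Some routes from v6 to v9:
v6→v4→v9: 5 + 8 = 13
v6→v4→v3→v9: 5 + 6 + 4 = 15
v6→v3→v9: 9 + 4 = 13
The minimum is 13.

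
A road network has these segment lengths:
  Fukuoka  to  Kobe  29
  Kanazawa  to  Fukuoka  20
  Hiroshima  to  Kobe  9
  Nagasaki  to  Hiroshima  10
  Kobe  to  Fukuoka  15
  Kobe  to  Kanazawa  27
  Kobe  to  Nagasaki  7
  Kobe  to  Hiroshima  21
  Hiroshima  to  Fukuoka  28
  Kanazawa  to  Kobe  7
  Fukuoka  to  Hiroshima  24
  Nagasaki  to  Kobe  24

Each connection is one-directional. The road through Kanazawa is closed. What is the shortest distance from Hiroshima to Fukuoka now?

Routes from Hiroshima to Fukuoka avoiding Kanazawa:
Hiroshima - Kobe - Fukuoka: 9 + 15 = 24
Hiroshima - Fukuoka: 28
Best route has total 24.

24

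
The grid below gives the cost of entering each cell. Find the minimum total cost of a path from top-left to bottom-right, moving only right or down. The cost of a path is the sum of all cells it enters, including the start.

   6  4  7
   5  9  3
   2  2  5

Path (0,0) -> (1,0) -> (2,0) -> (2,1) -> (2,2): 6 + 5 + 2 + 2 + 5 = 20.

20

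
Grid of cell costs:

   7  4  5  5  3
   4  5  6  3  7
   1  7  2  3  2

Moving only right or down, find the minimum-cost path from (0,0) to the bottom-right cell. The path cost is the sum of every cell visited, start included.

26

Best path: r0c0 → r1c0 → r2c0 → r2c1 → r2c2 → r2c3 → r2c4
Cost: 7 + 4 + 1 + 7 + 2 + 3 + 2 = 26
(Top row then right column would cost 33.)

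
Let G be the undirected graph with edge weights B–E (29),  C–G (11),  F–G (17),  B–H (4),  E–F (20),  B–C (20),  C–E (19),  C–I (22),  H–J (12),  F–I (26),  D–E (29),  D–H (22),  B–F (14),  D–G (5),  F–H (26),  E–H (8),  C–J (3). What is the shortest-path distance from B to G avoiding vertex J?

Checking several routes:
B→H→F→G: 4 + 26 + 17 = 47
B→H→D→G: 4 + 22 + 5 = 31
B→F→G: 14 + 17 = 31
B→H→E→C→G: 4 + 8 + 19 + 11 = 42
B→C→G: 20 + 11 = 31
B→H→E→D→G: 4 + 8 + 29 + 5 = 46
The minimum is 31.

31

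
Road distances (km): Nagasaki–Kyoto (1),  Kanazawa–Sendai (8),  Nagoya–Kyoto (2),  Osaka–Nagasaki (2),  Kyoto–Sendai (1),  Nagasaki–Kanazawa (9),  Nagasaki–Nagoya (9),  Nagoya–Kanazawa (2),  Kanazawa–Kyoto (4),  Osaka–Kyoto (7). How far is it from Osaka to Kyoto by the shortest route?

A few of the Osaka→Kyoto routes:
Osaka -> Nagasaki -> Kyoto: 2 + 1 = 3
Osaka -> Kyoto: 7
Osaka -> Nagasaki -> Nagoya -> Kyoto: 2 + 9 + 2 = 13
Osaka -> Nagasaki -> Kanazawa -> Kyoto: 2 + 9 + 4 = 15
Shortest: 3 km.

3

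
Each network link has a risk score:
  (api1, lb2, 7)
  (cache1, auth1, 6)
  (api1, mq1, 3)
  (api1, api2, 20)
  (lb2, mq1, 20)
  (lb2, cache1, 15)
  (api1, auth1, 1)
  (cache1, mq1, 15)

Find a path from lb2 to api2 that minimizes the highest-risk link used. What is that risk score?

Some routes from lb2 to api2:
lb2 -> cache1 -> auth1 -> api1 -> api2: max(15, 6, 1, 20) = 20
lb2 -> mq1 -> cache1 -> auth1 -> api1 -> api2: max(20, 15, 6, 1, 20) = 20
lb2 -> cache1 -> mq1 -> api1 -> api2: max(15, 15, 3, 20) = 20
lb2 -> mq1 -> api1 -> api2: max(20, 3, 20) = 20
The minimum achievable maximum is 20.

20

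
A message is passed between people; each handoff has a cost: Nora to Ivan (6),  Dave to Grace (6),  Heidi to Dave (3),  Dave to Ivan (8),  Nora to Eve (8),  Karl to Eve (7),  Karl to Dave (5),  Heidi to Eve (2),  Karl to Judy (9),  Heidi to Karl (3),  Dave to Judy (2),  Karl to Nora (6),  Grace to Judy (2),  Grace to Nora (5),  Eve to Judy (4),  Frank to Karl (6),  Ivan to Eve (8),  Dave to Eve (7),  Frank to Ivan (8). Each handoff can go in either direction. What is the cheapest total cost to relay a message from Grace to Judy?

A few of the Grace→Judy routes:
Grace -> Dave -> Judy: 6 + 2 = 8
Grace -> Nora -> Karl -> Dave -> Judy: 5 + 6 + 5 + 2 = 18
Grace -> Nora -> Eve -> Judy: 5 + 8 + 4 = 17
Grace -> Dave -> Eve -> Judy: 6 + 7 + 4 = 17
Grace -> Dave -> Heidi -> Eve -> Judy: 6 + 3 + 2 + 4 = 15
Grace -> Judy: 2
Best route has total 2.

2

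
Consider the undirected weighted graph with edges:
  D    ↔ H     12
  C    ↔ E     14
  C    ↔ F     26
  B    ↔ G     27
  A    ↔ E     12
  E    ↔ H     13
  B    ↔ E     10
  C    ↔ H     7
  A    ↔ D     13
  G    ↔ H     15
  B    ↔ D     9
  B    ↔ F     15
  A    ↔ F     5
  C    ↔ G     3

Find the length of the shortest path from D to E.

Checking several routes:
D-H-E: 12 + 13 = 25
D-B-E: 9 + 10 = 19
D-A-E: 13 + 12 = 25
Shortest: 19.

19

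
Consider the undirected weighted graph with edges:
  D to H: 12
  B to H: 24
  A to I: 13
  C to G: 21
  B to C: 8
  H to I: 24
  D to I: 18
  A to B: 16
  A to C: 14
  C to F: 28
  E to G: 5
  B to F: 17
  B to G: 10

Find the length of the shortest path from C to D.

A few of the C→D routes:
C→A→I→D: 14 + 13 + 18 = 45
C→A→I→H→D: 14 + 13 + 24 + 12 = 63
C→A→B→H→D: 14 + 16 + 24 + 12 = 66
C→B→A→I→D: 8 + 16 + 13 + 18 = 55
C→B→H→D: 8 + 24 + 12 = 44
Best route has total 44.

44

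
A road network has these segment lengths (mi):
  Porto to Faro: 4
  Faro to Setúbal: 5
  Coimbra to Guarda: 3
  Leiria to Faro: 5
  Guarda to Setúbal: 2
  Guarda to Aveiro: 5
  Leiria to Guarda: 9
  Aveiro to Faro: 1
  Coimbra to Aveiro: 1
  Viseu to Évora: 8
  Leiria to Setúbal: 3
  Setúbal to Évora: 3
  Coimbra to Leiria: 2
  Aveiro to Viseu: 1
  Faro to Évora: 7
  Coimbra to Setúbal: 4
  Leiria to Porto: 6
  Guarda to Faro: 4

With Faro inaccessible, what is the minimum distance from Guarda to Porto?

A few of the Guarda→Porto routes:
Guarda→Aveiro→Coimbra→Leiria→Porto: 5 + 1 + 2 + 6 = 14
Guarda→Coimbra→Leiria→Porto: 3 + 2 + 6 = 11
Guarda→Setúbal→Coimbra→Leiria→Porto: 2 + 4 + 2 + 6 = 14
Guarda→Setúbal→Leiria→Porto: 2 + 3 + 6 = 11
The minimum is 11 mi.

11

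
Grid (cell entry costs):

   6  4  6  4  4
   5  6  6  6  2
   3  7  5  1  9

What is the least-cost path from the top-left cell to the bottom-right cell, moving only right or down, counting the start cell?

35

Take (0,0)→(0,1)→(0,2)→(0,3)→(0,4)→(1,4)→(2,4) for a total of 6 + 4 + 6 + 4 + 4 + 2 + 9 = 35.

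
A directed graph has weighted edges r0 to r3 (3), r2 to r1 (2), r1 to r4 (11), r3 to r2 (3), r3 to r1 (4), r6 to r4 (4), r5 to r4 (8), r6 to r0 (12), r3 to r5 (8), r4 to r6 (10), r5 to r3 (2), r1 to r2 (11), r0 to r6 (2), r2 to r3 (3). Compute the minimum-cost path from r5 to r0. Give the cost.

30

Paths from r5 to r0:
r5 -> r3 -> r1 -> r4 -> r6 -> r0: 2 + 4 + 11 + 10 + 12 = 39
r5 -> r4 -> r6 -> r0: 8 + 10 + 12 = 30
r5 -> r3 -> r2 -> r1 -> r4 -> r6 -> r0: 2 + 3 + 2 + 11 + 10 + 12 = 40
Best route has total 30.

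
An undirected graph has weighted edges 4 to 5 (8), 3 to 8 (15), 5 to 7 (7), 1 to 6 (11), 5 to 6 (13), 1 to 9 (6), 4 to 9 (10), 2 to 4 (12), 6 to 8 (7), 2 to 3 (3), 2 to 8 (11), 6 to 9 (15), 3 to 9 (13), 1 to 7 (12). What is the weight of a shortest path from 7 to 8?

27

Checking several routes:
7-5-4-2-8: 7 + 8 + 12 + 11 = 38
7-1-6-8: 12 + 11 + 7 = 30
7-5-6-8: 7 + 13 + 7 = 27
Best route has total 27.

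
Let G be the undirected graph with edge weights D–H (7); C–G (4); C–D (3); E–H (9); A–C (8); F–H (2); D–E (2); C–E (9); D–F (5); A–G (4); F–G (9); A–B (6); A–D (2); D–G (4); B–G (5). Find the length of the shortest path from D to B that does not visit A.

9

A few of the D→B routes:
D-F-G-B: 5 + 9 + 5 = 19
D-G-B: 4 + 5 = 9
D-C-G-B: 3 + 4 + 5 = 12
Best route has total 9.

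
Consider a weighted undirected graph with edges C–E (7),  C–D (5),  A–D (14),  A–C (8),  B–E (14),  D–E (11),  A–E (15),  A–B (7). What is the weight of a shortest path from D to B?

20

Checking several routes:
D -> E -> B: 11 + 14 = 25
D -> C -> A -> B: 5 + 8 + 7 = 20
D -> A -> B: 14 + 7 = 21
Best route has total 20.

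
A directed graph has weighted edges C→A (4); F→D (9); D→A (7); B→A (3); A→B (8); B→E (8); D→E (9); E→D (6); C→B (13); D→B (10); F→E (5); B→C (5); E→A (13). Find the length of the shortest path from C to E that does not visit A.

21

Paths from C to E avoiding A:
C - B - E: 13 + 8 = 21
Best route has total 21.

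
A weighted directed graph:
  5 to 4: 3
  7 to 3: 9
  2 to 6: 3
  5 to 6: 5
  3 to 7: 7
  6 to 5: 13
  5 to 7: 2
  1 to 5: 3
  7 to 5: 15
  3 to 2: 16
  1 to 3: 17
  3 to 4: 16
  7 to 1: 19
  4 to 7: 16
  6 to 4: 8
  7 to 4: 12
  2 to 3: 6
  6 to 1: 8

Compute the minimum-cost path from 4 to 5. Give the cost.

Paths from 4 to 5:
4 -> 7 -> 1 -> 3 -> 2 -> 6 -> 5: 16 + 19 + 17 + 16 + 3 + 13 = 84
4 -> 7 -> 3 -> 2 -> 6 -> 1 -> 5: 16 + 9 + 16 + 3 + 8 + 3 = 55
4 -> 7 -> 1 -> 5: 16 + 19 + 3 = 38
4 -> 7 -> 5: 16 + 15 = 31
4 -> 7 -> 3 -> 2 -> 6 -> 5: 16 + 9 + 16 + 3 + 13 = 57
Best route has total 31.

31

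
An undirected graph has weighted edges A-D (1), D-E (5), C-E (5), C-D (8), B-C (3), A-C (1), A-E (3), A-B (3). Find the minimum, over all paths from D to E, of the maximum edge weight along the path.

Some routes from D to E:
D - E: max(5) = 5
D - A - C - E: max(1, 1, 5) = 5
D - C - B - A - E: max(8, 3, 3, 3) = 8
D - A - B - C - E: max(1, 3, 3, 5) = 5
D - C - A - E: max(8, 1, 3) = 8
D - A - E: max(1, 3) = 3
The minimum achievable maximum is 3.

3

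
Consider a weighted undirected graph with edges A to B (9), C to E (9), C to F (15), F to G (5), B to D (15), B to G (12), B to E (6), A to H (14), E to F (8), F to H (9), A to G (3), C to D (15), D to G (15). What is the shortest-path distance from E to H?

17

Some routes from E to H:
E→B→A→H: 6 + 9 + 14 = 29
E→B→G→F→H: 6 + 12 + 5 + 9 = 32
E→F→G→A→H: 8 + 5 + 3 + 14 = 30
E→F→H: 8 + 9 = 17
E→B→A→G→F→H: 6 + 9 + 3 + 5 + 9 = 32
Best route has total 17.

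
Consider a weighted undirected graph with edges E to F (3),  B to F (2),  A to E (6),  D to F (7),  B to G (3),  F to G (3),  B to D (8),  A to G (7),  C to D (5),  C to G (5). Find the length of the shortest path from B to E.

Checking several routes:
B -> D -> F -> E: 8 + 7 + 3 = 18
B -> F -> G -> A -> E: 2 + 3 + 7 + 6 = 18
B -> F -> E: 2 + 3 = 5
B -> G -> A -> E: 3 + 7 + 6 = 16
B -> G -> F -> E: 3 + 3 + 3 = 9
Best route has total 5.

5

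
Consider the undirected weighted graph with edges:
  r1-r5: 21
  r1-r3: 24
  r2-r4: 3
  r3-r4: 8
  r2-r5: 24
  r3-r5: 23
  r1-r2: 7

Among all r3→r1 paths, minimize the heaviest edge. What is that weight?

Checking several routes:
r3 -> r5 -> r2 -> r1: max(23, 24, 7) = 24
r3 -> r4 -> r2 -> r1: max(8, 3, 7) = 8
r3 -> r5 -> r1: max(23, 21) = 23
r3 -> r4 -> r2 -> r5 -> r1: max(8, 3, 24, 21) = 24
Smallest bottleneck: 8.

8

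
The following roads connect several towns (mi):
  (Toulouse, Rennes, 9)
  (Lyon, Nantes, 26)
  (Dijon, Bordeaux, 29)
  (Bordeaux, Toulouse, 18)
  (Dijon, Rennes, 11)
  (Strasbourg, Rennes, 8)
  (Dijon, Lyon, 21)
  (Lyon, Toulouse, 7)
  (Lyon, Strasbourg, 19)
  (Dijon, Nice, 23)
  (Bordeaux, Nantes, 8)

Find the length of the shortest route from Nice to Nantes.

60

Checking several routes:
Nice - Dijon - Bordeaux - Nantes: 23 + 29 + 8 = 60
Nice - Dijon - Rennes - Toulouse - Bordeaux - Nantes: 23 + 11 + 9 + 18 + 8 = 69
Nice - Dijon - Rennes - Toulouse - Lyon - Nantes: 23 + 11 + 9 + 7 + 26 = 76
Nice - Dijon - Lyon - Nantes: 23 + 21 + 26 = 70
Shortest: 60 mi.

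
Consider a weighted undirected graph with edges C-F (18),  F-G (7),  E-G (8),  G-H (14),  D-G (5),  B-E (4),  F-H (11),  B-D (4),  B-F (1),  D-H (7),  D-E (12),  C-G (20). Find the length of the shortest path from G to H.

Some routes from G to H:
G→F→H: 7 + 11 = 18
G→H: 14
G→D→H: 5 + 7 = 12
The minimum is 12.

12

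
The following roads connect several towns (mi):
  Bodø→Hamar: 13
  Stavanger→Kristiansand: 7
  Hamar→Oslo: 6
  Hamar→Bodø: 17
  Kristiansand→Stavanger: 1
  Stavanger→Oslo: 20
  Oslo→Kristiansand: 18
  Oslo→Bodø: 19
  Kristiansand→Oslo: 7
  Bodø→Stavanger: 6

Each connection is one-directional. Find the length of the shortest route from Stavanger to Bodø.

33

Routes from Stavanger to Bodø:
Stavanger-Oslo-Bodø: 20 + 19 = 39
Stavanger-Kristiansand-Oslo-Bodø: 7 + 7 + 19 = 33
Best route has total 33 mi.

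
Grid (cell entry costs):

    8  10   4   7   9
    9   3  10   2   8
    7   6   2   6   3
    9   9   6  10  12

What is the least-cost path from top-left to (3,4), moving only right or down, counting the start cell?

49

One optimal route is (0,0)→(1,0)→(1,1)→(2,1)→(2,2)→(2,3)→(2,4)→(3,4).
Its cost is 8 + 9 + 3 + 6 + 2 + 6 + 3 + 12 = 49.
For comparison, the top-then-right route costs 61.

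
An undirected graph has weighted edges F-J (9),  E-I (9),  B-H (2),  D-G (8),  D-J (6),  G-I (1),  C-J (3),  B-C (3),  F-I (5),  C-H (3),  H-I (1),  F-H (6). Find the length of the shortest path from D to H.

10

Comparing a few candidate routes:
D - G - I - F - H: 8 + 1 + 5 + 6 = 20
D - J - C - H: 6 + 3 + 3 = 12
D - J - F - H: 6 + 9 + 6 = 21
D - J - C - B - H: 6 + 3 + 3 + 2 = 14
D - J - F - I - H: 6 + 9 + 5 + 1 = 21
D - G - I - H: 8 + 1 + 1 = 10
Shortest: 10.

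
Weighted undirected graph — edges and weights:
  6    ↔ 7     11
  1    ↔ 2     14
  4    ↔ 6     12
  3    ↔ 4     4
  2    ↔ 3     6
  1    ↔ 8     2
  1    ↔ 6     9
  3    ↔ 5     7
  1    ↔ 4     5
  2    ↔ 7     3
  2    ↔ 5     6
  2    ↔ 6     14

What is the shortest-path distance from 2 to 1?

14

Comparing a few candidate routes:
2 - 1: 14
2 - 5 - 3 - 4 - 1: 6 + 7 + 4 + 5 = 22
2 - 3 - 4 - 1: 6 + 4 + 5 = 15
The minimum is 14.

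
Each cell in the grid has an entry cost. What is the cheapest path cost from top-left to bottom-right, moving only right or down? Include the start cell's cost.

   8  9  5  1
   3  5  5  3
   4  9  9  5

Cheapest: [0,0] → [1,0] → [1,1] → [1,2] → [1,3] → [2,3]
  8 + 3 + 5 + 5 + 3 + 5 = 29
(Top row then right column would cost 31.)

29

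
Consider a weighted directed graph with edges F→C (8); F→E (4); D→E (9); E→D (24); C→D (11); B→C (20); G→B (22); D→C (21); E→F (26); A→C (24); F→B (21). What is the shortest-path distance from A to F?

Candidate routes:
A → C → D → E → F: 24 + 11 + 9 + 26 = 70
The minimum is 70.

70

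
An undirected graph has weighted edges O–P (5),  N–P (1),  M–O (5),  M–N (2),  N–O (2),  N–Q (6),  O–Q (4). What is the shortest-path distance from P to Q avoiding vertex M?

7

Comparing a few candidate routes:
P → N → Q: 1 + 6 = 7
P → O → Q: 5 + 4 = 9
P → N → O → Q: 1 + 2 + 4 = 7
Shortest: 7.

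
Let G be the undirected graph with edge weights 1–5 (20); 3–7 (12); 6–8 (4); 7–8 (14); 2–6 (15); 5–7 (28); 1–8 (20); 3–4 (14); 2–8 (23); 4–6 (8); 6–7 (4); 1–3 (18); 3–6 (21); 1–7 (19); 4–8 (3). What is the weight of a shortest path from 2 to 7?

19

A few of the 2→7 routes:
2 → 8 → 6 → 7: 23 + 4 + 4 = 31
2 → 6 → 8 → 7: 15 + 4 + 14 = 33
2 → 6 → 7: 15 + 4 = 19
The minimum is 19.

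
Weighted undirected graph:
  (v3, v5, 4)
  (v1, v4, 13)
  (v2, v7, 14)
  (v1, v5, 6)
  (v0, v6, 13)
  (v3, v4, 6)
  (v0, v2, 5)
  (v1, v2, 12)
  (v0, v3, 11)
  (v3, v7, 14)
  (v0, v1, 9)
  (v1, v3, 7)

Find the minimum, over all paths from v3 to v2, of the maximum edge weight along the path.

A few of the v3→v2 routes:
v3→v1→v0→v2: max(7, 9, 5) = 9
v3→v0→v1→v2: max(11, 9, 12) = 12
v3→v1→v2: max(7, 12) = 12
v3→v0→v2: max(11, 5) = 11
v3→v5→v1→v0→v2: max(4, 6, 9, 5) = 9
v3→v5→v1→v2: max(4, 6, 12) = 12
Smallest bottleneck: 9.

9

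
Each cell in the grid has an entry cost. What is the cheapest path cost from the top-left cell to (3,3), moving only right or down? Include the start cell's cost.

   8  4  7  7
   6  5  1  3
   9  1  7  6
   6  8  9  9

36

Cheapest: [0,0] [0,1] [1,1] [1,2] [1,3] [2,3] [3,3]
  8 + 4 + 5 + 1 + 3 + 6 + 9 = 36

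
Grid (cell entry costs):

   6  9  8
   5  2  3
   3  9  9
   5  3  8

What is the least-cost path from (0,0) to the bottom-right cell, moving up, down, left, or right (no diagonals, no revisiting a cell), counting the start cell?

30

Take (0,0) → (1,0) → (2,0) → (3,0) → (3,1) → (3,2) for a total of 6 + 5 + 3 + 5 + 3 + 8 = 30.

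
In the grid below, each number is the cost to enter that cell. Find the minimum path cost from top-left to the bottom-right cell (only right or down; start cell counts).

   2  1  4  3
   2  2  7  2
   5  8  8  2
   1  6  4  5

19

Best path: r0c0 -> r0c1 -> r0c2 -> r0c3 -> r1c3 -> r2c3 -> r3c3
Cost: 2 + 1 + 4 + 3 + 2 + 2 + 5 = 19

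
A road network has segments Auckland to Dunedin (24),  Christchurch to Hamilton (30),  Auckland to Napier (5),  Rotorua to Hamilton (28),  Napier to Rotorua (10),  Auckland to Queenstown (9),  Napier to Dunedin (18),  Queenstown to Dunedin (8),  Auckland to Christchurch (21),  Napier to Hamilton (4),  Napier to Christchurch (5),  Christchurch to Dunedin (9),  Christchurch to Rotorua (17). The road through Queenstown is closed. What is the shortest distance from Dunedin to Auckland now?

Comparing a few candidate routes:
Dunedin-Auckland: 24
Dunedin-Napier-Auckland: 18 + 5 = 23
Dunedin-Christchurch-Napier-Auckland: 9 + 5 + 5 = 19
The minimum is 19.

19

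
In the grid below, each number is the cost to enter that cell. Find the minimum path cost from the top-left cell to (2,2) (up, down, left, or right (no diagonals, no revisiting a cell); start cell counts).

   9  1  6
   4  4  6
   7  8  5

25

Path r0c0 → r0c1 → r1c1 → r1c2 → r2c2: 9 + 1 + 4 + 6 + 5 = 25.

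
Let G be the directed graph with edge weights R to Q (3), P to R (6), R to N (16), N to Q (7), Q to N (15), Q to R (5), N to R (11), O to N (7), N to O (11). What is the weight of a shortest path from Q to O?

Routes from Q to O:
Q - N - O: 15 + 11 = 26
Q - R - N - O: 5 + 16 + 11 = 32
The minimum is 26.

26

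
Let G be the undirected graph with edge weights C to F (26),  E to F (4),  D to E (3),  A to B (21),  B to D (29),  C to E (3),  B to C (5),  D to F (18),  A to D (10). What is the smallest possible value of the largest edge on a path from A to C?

Some routes from A to C:
A -> D -> F -> E -> C: max(10, 18, 4, 3) = 18
A -> D -> E -> F -> C: max(10, 3, 4, 26) = 26
A -> B -> C: max(21, 5) = 21
A -> D -> E -> C: max(10, 3, 3) = 10
A -> D -> F -> C: max(10, 18, 26) = 26
The minimum achievable maximum is 10.

10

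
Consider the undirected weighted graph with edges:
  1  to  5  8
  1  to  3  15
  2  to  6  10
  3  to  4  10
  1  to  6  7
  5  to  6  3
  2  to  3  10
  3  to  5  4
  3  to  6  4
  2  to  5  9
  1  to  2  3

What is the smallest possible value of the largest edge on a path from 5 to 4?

10

A few of the 5→4 routes:
5 → 2 → 6 → 3 → 4: max(9, 10, 4, 10) = 10
5 → 3 → 4: max(4, 10) = 10
5 → 2 → 1 → 6 → 3 → 4: max(9, 3, 7, 4, 10) = 10
5 → 2 → 3 → 4: max(9, 10, 10) = 10
The minimum achievable maximum is 10.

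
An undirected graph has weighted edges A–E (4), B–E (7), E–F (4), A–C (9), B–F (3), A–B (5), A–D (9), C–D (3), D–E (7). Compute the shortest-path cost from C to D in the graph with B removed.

3

Candidate routes:
C-D: 3
C-A-D: 9 + 9 = 18
C-A-E-D: 9 + 4 + 7 = 20
Shortest: 3.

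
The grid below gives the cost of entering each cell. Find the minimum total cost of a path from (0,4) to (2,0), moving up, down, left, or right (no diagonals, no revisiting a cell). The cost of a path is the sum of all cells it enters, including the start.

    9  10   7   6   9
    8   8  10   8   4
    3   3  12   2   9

One optimal route is r0c4 r1c4 r1c3 r2c3 r2c2 r2c1 r2c0.
Its cost is 9 + 4 + 8 + 2 + 12 + 3 + 3 = 41.

41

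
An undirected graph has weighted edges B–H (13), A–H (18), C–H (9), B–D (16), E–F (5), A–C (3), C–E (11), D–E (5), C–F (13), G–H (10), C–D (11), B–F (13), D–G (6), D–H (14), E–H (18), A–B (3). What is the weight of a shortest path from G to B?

A few of the G→B routes:
G → D → B: 6 + 16 = 22
G → H → B: 10 + 13 = 23
G → D → E → C → A → B: 6 + 5 + 11 + 3 + 3 = 28
G → D → C → A → B: 6 + 11 + 3 + 3 = 23
G → H → C → A → B: 10 + 9 + 3 + 3 = 25
The minimum is 22.

22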